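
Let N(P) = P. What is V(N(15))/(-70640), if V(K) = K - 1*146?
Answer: 131/70640 ≈ 0.0018545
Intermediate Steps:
V(K) = -146 + K (V(K) = K - 146 = -146 + K)
V(N(15))/(-70640) = (-146 + 15)/(-70640) = -131*(-1/70640) = 131/70640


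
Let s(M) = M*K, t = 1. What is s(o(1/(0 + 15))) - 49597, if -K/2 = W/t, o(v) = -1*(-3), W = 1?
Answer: -49603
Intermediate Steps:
o(v) = 3
K = -2 (K = -2/1 = -2 ≈ -2.0000)
s(M) = -2*M (s(M) = M*(-2) = -2*M)
s(o(1/(0 + 15))) - 49597 = -2*3 - 49597 = -6 - 49597 = -49603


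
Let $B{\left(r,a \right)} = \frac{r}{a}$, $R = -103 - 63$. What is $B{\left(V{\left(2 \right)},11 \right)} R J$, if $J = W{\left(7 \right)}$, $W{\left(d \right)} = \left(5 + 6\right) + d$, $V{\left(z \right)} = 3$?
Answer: $- \frac{8964}{11} \approx -814.91$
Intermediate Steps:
$R = -166$ ($R = -103 - 63 = -166$)
$W{\left(d \right)} = 11 + d$
$J = 18$ ($J = 11 + 7 = 18$)
$B{\left(V{\left(2 \right)},11 \right)} R J = \frac{3}{11} \left(-166\right) 18 = \left(- \frac{498}{11}\right) 18 = - \frac{8964}{11}$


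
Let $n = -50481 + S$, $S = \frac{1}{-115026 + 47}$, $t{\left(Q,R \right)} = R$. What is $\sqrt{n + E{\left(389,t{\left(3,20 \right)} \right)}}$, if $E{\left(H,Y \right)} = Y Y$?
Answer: $\frac{10 i \sqrt{6620793559707}}{114979} \approx 223.79 i$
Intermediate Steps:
$S = - \frac{1}{114979}$ ($S = \frac{1}{-114979} = - \frac{1}{114979} \approx -8.6972 \cdot 10^{-6}$)
$E{\left(H,Y \right)} = Y^{2}$
$n = - \frac{5804254900}{114979}$ ($n = -50481 - \frac{1}{114979} = - \frac{5804254900}{114979} \approx -50481.0$)
$\sqrt{n + E{\left(389,t{\left(3,20 \right)} \right)}} = \sqrt{- \frac{5804254900}{114979} + 20^{2}} = \sqrt{- \frac{5804254900}{114979} + 400} = \sqrt{- \frac{5758263300}{114979}} = \frac{10 i \sqrt{6620793559707}}{114979}$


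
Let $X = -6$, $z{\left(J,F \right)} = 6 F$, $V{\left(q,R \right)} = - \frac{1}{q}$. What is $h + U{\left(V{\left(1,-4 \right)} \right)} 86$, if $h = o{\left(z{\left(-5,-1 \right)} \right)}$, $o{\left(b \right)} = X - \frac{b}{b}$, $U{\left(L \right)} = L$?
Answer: $-93$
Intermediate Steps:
$o{\left(b \right)} = -7$ ($o{\left(b \right)} = -6 - \frac{b}{b} = -6 - 1 = -7$)
$h = -7$
$h + U{\left(V{\left(1,-4 \right)} \right)} 86 = -7 + - 1^{-1} \cdot 86 = -7 + \left(-1\right) 1 \cdot 86 = -7 - 86 = -93$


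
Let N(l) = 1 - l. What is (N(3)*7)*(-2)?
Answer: 28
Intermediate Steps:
(N(3)*7)*(-2) = ((1 - 1*3)*7)*(-2) = ((1 - 3)*7)*(-2) = -2*7*(-2) = -14*(-2) = 28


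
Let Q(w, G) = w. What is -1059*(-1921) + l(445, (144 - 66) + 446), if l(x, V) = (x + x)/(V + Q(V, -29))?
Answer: 1065994081/524 ≈ 2.0343e+6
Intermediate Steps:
l(x, V) = x/V (l(x, V) = (x + x)/(V + V) = (2*x)/((2*V)) = (2*x)*(1/(2*V)) = x/V)
-1059*(-1921) + l(445, (144 - 66) + 446) = -1059*(-1921) + 445/((144 - 66) + 446) = 2034339 + 445/(78 + 446) = 2034339 + 445/524 = 1065994081/524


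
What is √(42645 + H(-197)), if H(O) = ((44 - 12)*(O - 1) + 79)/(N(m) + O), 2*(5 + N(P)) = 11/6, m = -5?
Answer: 21*√563457217/2413 ≈ 206.58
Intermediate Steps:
N(P) = -49/12 (N(P) = -5 + (11/6)/2 = -5 + (11*(⅙))/2 = -5 + (½)*(11/6) = -5 + 11/12 = -49/12)
H(O) = (47 + 32*O)/(-49/12 + O) (H(O) = ((44 - 12)*(O - 1) + 79)/(-49/12 + O) = (32*(-1 + O) + 79)/(-49/12 + O) = ((-32 + 32*O) + 79)/(-49/12 + O) = (47 + 32*O)/(-49/12 + O))
√(42645 + H(-197)) = √(42645 + 12*(47 + 32*(-197))/(-49 + 12*(-197))) = √(42645 + 12*(47 - 6304)/(-49 - 2364)) = √(42645 + 12*(-6257)/(-2413)) = √(42645 + 12*(-1/2413)*(-6257)) = √(42645 + 75084/2413) = √(102977469/2413) = 21*√563457217/2413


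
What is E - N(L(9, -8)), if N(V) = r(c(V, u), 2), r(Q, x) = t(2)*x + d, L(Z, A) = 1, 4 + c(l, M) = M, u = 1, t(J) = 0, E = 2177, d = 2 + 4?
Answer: 2171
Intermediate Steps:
d = 6
c(l, M) = -4 + M
r(Q, x) = 6 (r(Q, x) = 0*x + 6 = 0 + 6 = 6)
N(V) = 6
E - N(L(9, -8)) = 2177 - 1*6 = 2177 - 6 = 2171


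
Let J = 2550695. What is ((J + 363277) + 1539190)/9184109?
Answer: 4453162/9184109 ≈ 0.48488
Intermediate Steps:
((J + 363277) + 1539190)/9184109 = ((2550695 + 363277) + 1539190)/9184109 = (2913972 + 1539190)*(1/9184109) = 4453162*(1/9184109) = 4453162/9184109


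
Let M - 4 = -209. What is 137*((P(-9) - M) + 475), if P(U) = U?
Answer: 91927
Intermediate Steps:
M = -205 (M = 4 - 209 = -205)
137*((P(-9) - M) + 475) = 137*((-9 - 1*(-205)) + 475) = 137*((-9 + 205) + 475) = 137*(196 + 475) = 137*671 = 91927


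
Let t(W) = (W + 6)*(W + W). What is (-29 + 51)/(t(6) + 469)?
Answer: 22/613 ≈ 0.035889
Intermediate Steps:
t(W) = 2*W*(6 + W) (t(W) = (6 + W)*(2*W) = 2*W*(6 + W))
(-29 + 51)/(t(6) + 469) = (-29 + 51)/(2*6*(6 + 6) + 469) = 22/(2*6*12 + 469) = 22/(144 + 469) = 22/613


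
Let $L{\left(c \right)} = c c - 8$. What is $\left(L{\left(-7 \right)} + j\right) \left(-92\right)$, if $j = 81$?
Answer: $-11224$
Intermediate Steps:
$L{\left(c \right)} = -8 + c^{2}$ ($L{\left(c \right)} = c^{2} - 8 = -8 + c^{2}$)
$\left(L{\left(-7 \right)} + j\right) \left(-92\right) = \left(\left(-8 + \left(-7\right)^{2}\right) + 81\right) \left(-92\right) = \left(\left(-8 + 49\right) + 81\right) \left(-92\right) = \left(41 + 81\right) \left(-92\right) = 122 \left(-92\right) = -11224$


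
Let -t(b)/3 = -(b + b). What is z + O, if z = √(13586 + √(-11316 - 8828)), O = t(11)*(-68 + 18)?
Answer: -3300 + √(13586 + 4*I*√1259) ≈ -3183.4 + 0.60882*I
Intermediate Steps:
t(b) = 6*b (t(b) = -(-3)*(b + b) = -(-3)*2*b = -(-6)*b = 6*b)
O = -3300 (O = (6*11)*(-68 + 18) = 66*(-50) = -3300)
z = √(13586 + 4*I*√1259) (z = √(13586 + √(-20144)) = √(13586 + 4*I*√1259) ≈ 116.56 + 0.6088*I)
z + O = √(13586 + 4*I*√1259) - 3300 = -3300 + √(13586 + 4*I*√1259)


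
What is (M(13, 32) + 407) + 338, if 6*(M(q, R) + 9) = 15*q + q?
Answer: 2312/3 ≈ 770.67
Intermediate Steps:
M(q, R) = -9 + 8*q/3 (M(q, R) = -9 + (15*q + q)/6 = -9 + (16*q)/6 = -9 + 8*q/3)
(M(13, 32) + 407) + 338 = ((-9 + (8/3)*13) + 407) + 338 = ((-9 + 104/3) + 407) + 338 = (77/3 + 407) + 338 = 1298/3 + 338 = 2312/3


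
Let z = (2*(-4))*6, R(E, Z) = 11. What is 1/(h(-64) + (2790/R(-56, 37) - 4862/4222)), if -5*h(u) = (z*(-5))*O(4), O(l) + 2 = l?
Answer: 23221/3633733 ≈ 0.0063904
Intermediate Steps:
O(l) = -2 + l
z = -48 (z = -8*6 = -48)
h(u) = -96 (h(u) = -(-48*(-5))*(-2 + 4)/5 = -48*2 = -1/5*480 = -96)
1/(h(-64) + (2790/R(-56, 37) - 4862/4222)) = 1/(-96 + (2790/11 - 4862/4222)) = 1/(-96 + (2790*(1/11) - 4862*1/4222)) = 1/(-96 + (2790/11 - 2431/2111)) = 1/(-96 + 5862949/23221) = 1/(3633733/23221) = 23221/3633733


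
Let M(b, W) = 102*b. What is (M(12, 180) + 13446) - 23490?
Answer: -8820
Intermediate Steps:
(M(12, 180) + 13446) - 23490 = (102*12 + 13446) - 23490 = (1224 + 13446) - 23490 = 14670 - 23490 = -8820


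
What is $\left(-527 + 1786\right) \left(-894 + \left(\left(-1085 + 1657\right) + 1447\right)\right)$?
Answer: $1416375$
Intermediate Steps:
$\left(-527 + 1786\right) \left(-894 + \left(\left(-1085 + 1657\right) + 1447\right)\right) = 1259 \left(-894 + \left(572 + 1447\right)\right) = 1259 \left(-894 + 2019\right) = 1259 \cdot 1125 = 1416375$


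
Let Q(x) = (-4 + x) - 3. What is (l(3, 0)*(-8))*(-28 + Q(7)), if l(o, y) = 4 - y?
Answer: 896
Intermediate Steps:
Q(x) = -7 + x
(l(3, 0)*(-8))*(-28 + Q(7)) = ((4 - 1*0)*(-8))*(-28 + (-7 + 7)) = ((4 + 0)*(-8))*(-28 + 0) = (4*(-8))*(-28) = -32*(-28) = 896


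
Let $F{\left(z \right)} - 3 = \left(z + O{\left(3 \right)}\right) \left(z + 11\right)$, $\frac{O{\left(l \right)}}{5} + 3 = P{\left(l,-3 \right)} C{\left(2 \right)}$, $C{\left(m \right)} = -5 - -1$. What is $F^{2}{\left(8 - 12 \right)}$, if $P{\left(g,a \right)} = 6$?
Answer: $940900$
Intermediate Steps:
$C{\left(m \right)} = -4$ ($C{\left(m \right)} = -5 + 1 = -4$)
$O{\left(l \right)} = -135$ ($O{\left(l \right)} = -15 + 5 \cdot 6 \left(-4\right) = -15 + 5 \left(-24\right) = -15 - 120 = -135$)
$F{\left(z \right)} = 3 + \left(-135 + z\right) \left(11 + z\right)$ ($F{\left(z \right)} = 3 + \left(z - 135\right) \left(z + 11\right) = 3 + \left(-135 + z\right) \left(11 + z\right)$)
$F^{2}{\left(8 - 12 \right)} = \left(-1482 + \left(8 - 12\right)^{2} - 124 \left(8 - 12\right)\right)^{2} = \left(-1482 + \left(-4\right)^{2} - -496\right)^{2} = \left(-1482 + 16 + 496\right)^{2} = \left(-970\right)^{2} = 940900$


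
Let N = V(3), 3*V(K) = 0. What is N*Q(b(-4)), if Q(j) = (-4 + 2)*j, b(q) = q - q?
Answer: 0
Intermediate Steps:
V(K) = 0 (V(K) = (⅓)*0 = 0)
N = 0
b(q) = 0
Q(j) = -2*j
N*Q(b(-4)) = 0*(-2*0) = 0*0 = 0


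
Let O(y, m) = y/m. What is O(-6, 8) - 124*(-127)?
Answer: 62989/4 ≈ 15747.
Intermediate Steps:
O(-6, 8) - 124*(-127) = -6/8 - 124*(-127) = -6*1/8 + 15748 = -3/4 + 15748 = 62989/4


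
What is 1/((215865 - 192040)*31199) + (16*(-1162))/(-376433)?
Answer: 13819734702033/279808737703775 ≈ 0.049390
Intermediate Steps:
1/((215865 - 192040)*31199) + (16*(-1162))/(-376433) = (1/31199)/23825 - 18592*(-1/376433) = (1/23825)*(1/31199) + 18592/376433 = 1/743316175 + 18592/376433 = 13819734702033/279808737703775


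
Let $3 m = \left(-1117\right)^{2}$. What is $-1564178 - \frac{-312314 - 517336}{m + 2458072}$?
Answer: $- \frac{2697238326028}{1724381} \approx -1.5642 \cdot 10^{6}$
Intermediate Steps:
$m = \frac{1247689}{3}$ ($m = \frac{\left(-1117\right)^{2}}{3} = \frac{1}{3} \cdot 1247689 = \frac{1247689}{3} \approx 4.159 \cdot 10^{5}$)
$-1564178 - \frac{-312314 - 517336}{m + 2458072} = -1564178 - \frac{-312314 - 517336}{\frac{1247689}{3} + 2458072} = -1564178 - - \frac{829650}{\frac{8621905}{3}} = -1564178 - \left(-829650\right) \frac{3}{8621905} = -1564178 - - \frac{497790}{1724381} = -1564178 + \frac{497790}{1724381} = - \frac{2697238326028}{1724381}$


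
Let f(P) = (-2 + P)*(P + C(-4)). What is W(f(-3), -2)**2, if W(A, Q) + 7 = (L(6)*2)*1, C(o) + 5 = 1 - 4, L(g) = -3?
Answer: 169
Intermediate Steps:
C(o) = -8 (C(o) = -5 + (1 - 4) = -5 - 3 = -8)
f(P) = (-8 + P)*(-2 + P) (f(P) = (-2 + P)*(P - 8) = (-2 + P)*(-8 + P) = (-8 + P)*(-2 + P))
W(A, Q) = -13 (W(A, Q) = -7 - 3*2*1 = -7 - 6*1 = -7 - 6 = -13)
W(f(-3), -2)**2 = (-13)**2 = 169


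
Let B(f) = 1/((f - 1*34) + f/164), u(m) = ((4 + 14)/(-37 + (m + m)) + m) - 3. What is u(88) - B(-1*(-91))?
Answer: 111668891/1312021 ≈ 85.112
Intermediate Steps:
u(m) = -3 + m + 18/(-37 + 2*m) (u(m) = (18/(-37 + 2*m) + m) - 3 = (m + 18/(-37 + 2*m)) - 3 = -3 + m + 18/(-37 + 2*m))
B(f) = 1/(-34 + 165*f/164) (B(f) = 1/((f - 34) + f*(1/164)) = 1/((-34 + f) + f/164) = 1/(-34 + 165*f/164))
u(88) - B(-1*(-91)) = (129 - 43*88 + 2*88**2)/(-37 + 2*88) - 164/(-5576 + 165*(-1*(-91))) = (129 - 3784 + 2*7744)/(-37 + 176) - 164/(-5576 + 165*91) = (129 - 3784 + 15488)/139 - 164/(-5576 + 15015) = (1/139)*11833 - 164/9439 = 11833/139 - 164/9439 = 111668891/1312021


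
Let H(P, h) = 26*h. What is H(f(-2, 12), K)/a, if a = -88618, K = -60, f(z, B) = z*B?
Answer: 780/44309 ≈ 0.017604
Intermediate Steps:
f(z, B) = B*z
H(f(-2, 12), K)/a = (26*(-60))/(-88618) = -1560*(-1/88618) = 780/44309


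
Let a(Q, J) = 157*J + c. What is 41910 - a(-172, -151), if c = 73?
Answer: 65544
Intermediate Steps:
a(Q, J) = 73 + 157*J (a(Q, J) = 157*J + 73 = 73 + 157*J)
41910 - a(-172, -151) = 41910 - (73 + 157*(-151)) = 41910 - (73 - 23707) = 41910 - 1*(-23634) = 41910 + 23634 = 65544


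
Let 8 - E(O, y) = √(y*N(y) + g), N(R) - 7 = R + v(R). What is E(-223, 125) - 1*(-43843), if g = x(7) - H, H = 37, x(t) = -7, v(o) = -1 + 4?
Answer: 43851 - √16831 ≈ 43721.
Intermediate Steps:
v(o) = 3
N(R) = 10 + R (N(R) = 7 + (R + 3) = 7 + (3 + R) = 10 + R)
g = -44 (g = -7 - 1*37 = -7 - 37 = -44)
E(O, y) = 8 - √(-44 + y*(10 + y)) (E(O, y) = 8 - √(y*(10 + y) - 44) = 8 - √(-44 + y*(10 + y)))
E(-223, 125) - 1*(-43843) = (8 - √(-44 + 125*(10 + 125))) - 1*(-43843) = (8 - √(-44 + 125*135)) + 43843 = (8 - √(-44 + 16875)) + 43843 = (8 - √16831) + 43843 = 43851 - √16831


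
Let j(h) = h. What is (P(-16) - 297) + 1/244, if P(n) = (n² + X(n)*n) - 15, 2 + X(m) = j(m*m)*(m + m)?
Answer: 31975713/244 ≈ 1.3105e+5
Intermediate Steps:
X(m) = -2 + 2*m³ (X(m) = -2 + (m*m)*(m + m) = -2 + m²*(2*m) = -2 + 2*m³)
P(n) = -15 + n² + n*(-2 + 2*n³) (P(n) = (n² + (-2 + 2*n³)*n) - 15 = (n² + n*(-2 + 2*n³)) - 15 = -15 + n² + n*(-2 + 2*n³))
(P(-16) - 297) + 1/244 = ((-15 + (-16)² + 2*(-16)*(-1 + (-16)³)) - 297) + 1/244 = ((-15 + 256 + 2*(-16)*(-1 - 4096)) - 297) + 1/244 = ((-15 + 256 + 2*(-16)*(-4097)) - 297) + 1/244 = ((-15 + 256 + 131104) - 297) + 1/244 = (131345 - 297) + 1/244 = 131048 + 1/244 = 31975713/244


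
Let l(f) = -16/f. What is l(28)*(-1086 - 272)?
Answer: 776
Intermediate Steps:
l(28)*(-1086 - 272) = (-16/28)*(-1086 - 272) = -16*1/28*(-1358) = -4/7*(-1358) = 776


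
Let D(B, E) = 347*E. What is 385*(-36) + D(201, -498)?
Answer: -186666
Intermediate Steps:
385*(-36) + D(201, -498) = 385*(-36) + 347*(-498) = -13860 - 172806 = -186666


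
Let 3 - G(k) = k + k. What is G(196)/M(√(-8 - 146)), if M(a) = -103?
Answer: 389/103 ≈ 3.7767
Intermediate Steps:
G(k) = 3 - 2*k (G(k) = 3 - (k + k) = 3 - 2*k)
G(196)/M(√(-8 - 146)) = (3 - 2*196)/(-103) = (3 - 392)*(-1/103) = -389*(-1/103) = 389/103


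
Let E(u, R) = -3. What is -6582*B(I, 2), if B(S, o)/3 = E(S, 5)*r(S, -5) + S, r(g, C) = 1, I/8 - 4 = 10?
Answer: -2152314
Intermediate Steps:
I = 112 (I = 32 + 8*10 = 32 + 80 = 112)
B(S, o) = -9 + 3*S (B(S, o) = 3*(-3*1 + S) = 3*(-3 + S) = -9 + 3*S)
-6582*B(I, 2) = -6582*(-9 + 3*112) = -6582*(-9 + 336) = -6582*327 = -2152314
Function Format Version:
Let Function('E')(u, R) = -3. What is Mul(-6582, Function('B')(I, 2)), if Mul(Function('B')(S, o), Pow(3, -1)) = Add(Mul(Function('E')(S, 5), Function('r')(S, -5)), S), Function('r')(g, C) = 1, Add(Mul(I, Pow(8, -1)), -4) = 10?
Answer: -2152314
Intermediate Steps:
I = 112 (I = Add(32, Mul(8, 10)) = Add(32, 80) = 112)
Function('B')(S, o) = Add(-9, Mul(3, S)) (Function('B')(S, o) = Mul(3, Add(Mul(-3, 1), S)) = Mul(3, Add(-3, S)) = Add(-9, Mul(3, S)))
Mul(-6582, Function('B')(I, 2)) = Mul(-6582, Add(-9, Mul(3, 112))) = Mul(-6582, Add(-9, 336)) = Mul(-6582, 327) = -2152314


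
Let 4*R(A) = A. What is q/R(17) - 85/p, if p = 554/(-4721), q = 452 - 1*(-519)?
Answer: 8973581/9418 ≈ 952.81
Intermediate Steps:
R(A) = A/4
q = 971 (q = 452 + 519 = 971)
p = -554/4721 (p = 554*(-1/4721) = -554/4721 ≈ -0.11735)
q/R(17) - 85/p = 971/(((1/4)*17)) - 85/(-554/4721) = 971/(17/4) - 85*(-4721/554) = 971*(4/17) + 401285/554 = 3884/17 + 401285/554 = 8973581/9418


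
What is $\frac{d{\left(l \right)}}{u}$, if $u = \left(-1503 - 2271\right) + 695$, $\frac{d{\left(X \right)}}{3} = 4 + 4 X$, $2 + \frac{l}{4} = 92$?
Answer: $- \frac{4332}{3079} \approx -1.4069$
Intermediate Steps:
$l = 360$ ($l = -8 + 4 \cdot 92 = -8 + 368 = 360$)
$d{\left(X \right)} = 12 + 12 X$ ($d{\left(X \right)} = 3 \left(4 + 4 X\right) = 12 + 12 X$)
$u = -3079$ ($u = -3774 + 695 = -3079$)
$\frac{d{\left(l \right)}}{u} = \frac{12 + 12 \cdot 360}{-3079} = \left(12 + 4320\right) \left(- \frac{1}{3079}\right) = 4332 \left(- \frac{1}{3079}\right) = - \frac{4332}{3079}$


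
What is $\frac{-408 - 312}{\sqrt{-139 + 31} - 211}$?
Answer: $\frac{151920}{44629} + \frac{4320 i \sqrt{3}}{44629} \approx 3.4041 + 0.16766 i$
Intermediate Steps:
$\frac{-408 - 312}{\sqrt{-139 + 31} - 211} = - \frac{720}{\sqrt{-108} - 211} = - \frac{720}{6 i \sqrt{3} - 211} = - \frac{720}{-211 + 6 i \sqrt{3}}$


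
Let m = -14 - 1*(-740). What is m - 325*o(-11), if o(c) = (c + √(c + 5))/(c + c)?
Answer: 1127/2 + 325*I*√6/22 ≈ 563.5 + 36.186*I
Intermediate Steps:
o(c) = (c + √(5 + c))/(2*c) (o(c) = (c + √(5 + c))/((2*c)) = (c + √(5 + c))*(1/(2*c)) = (c + √(5 + c))/(2*c))
m = 726 (m = -14 + 740 = 726)
m - 325*o(-11) = 726 - 325*(-11 + √(5 - 11))/(2*(-11)) = 726 - 325*(-1)*(-11 + √(-6))/(2*11) = 726 - 325*(-1)*(-11 + I*√6)/(2*11) = 726 - 325*(½ - I*√6/22) = 726 + (-325/2 + 325*I*√6/22) = 1127/2 + 325*I*√6/22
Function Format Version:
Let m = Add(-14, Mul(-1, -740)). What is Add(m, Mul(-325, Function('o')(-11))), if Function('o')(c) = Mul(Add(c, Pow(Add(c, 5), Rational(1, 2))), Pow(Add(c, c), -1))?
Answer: Add(Rational(1127, 2), Mul(Rational(325, 22), I, Pow(6, Rational(1, 2)))) ≈ Add(563.50, Mul(36.186, I))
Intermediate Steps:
Function('o')(c) = Mul(Rational(1, 2), Pow(c, -1), Add(c, Pow(Add(5, c), Rational(1, 2)))) (Function('o')(c) = Mul(Add(c, Pow(Add(5, c), Rational(1, 2))), Pow(Mul(2, c), -1)) = Mul(Add(c, Pow(Add(5, c), Rational(1, 2))), Mul(Rational(1, 2), Pow(c, -1))) = Mul(Rational(1, 2), Pow(c, -1), Add(c, Pow(Add(5, c), Rational(1, 2)))))
m = 726 (m = Add(-14, 740) = 726)
Add(m, Mul(-325, Function('o')(-11))) = Add(726, Mul(-325, Mul(Rational(1, 2), Pow(-11, -1), Add(-11, Pow(Add(5, -11), Rational(1, 2)))))) = Add(726, Mul(-325, Mul(Rational(1, 2), Rational(-1, 11), Add(-11, Pow(-6, Rational(1, 2)))))) = Add(726, Mul(-325, Mul(Rational(1, 2), Rational(-1, 11), Add(-11, Mul(I, Pow(6, Rational(1, 2))))))) = Add(726, Mul(-325, Add(Rational(1, 2), Mul(Rational(-1, 22), I, Pow(6, Rational(1, 2)))))) = Add(726, Add(Rational(-325, 2), Mul(Rational(325, 22), I, Pow(6, Rational(1, 2))))) = Add(Rational(1127, 2), Mul(Rational(325, 22), I, Pow(6, Rational(1, 2))))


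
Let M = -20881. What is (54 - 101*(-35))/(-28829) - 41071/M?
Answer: 1109093950/601978349 ≈ 1.8424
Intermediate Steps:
(54 - 101*(-35))/(-28829) - 41071/M = (54 - 101*(-35))/(-28829) - 41071/(-20881) = (54 + 3535)*(-1/28829) - 41071*(-1/20881) = 3589*(-1/28829) + 41071/20881 = -3589/28829 + 41071/20881 = 1109093950/601978349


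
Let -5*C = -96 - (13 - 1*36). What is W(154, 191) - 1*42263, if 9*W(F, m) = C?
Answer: -1901762/45 ≈ -42261.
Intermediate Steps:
C = 73/5 (C = -(-96 - (13 - 1*36))/5 = -(-96 - (13 - 36))/5 = -(-96 - 1*(-23))/5 = -(-96 + 23)/5 = -⅕*(-73) = 73/5 ≈ 14.600)
W(F, m) = 73/45 (W(F, m) = (⅑)*(73/5) = 73/45)
W(154, 191) - 1*42263 = 73/45 - 1*42263 = 73/45 - 42263 = -1901762/45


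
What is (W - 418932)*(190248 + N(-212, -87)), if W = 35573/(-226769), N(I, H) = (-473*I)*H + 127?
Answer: 810702566182113997/226769 ≈ 3.5750e+12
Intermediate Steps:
N(I, H) = 127 - 473*H*I (N(I, H) = -473*H*I + 127 = 127 - 473*H*I)
W = -35573/226769 (W = 35573*(-1/226769) = -35573/226769 ≈ -0.15687)
(W - 418932)*(190248 + N(-212, -87)) = (-35573/226769 - 418932)*(190248 + (127 - 473*(-87)*(-212))) = -95000826281*(190248 + (127 - 8724012))/226769 = -95000826281*(190248 - 8723885)/226769 = -95000826281/226769*(-8533637) = 810702566182113997/226769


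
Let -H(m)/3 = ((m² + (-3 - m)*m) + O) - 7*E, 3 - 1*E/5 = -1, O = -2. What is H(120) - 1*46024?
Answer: -44518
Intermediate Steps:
E = 20 (E = 15 - 5*(-1) = 15 + 5 = 20)
H(m) = 426 - 3*m² - 3*m*(-3 - m) (H(m) = -3*(((m² + (-3 - m)*m) - 2) - 7*20) = -3*(((m² + m*(-3 - m)) - 2) - 140) = -3*((-2 + m² + m*(-3 - m)) - 140) = -3*(-142 + m² + m*(-3 - m)) = 426 - 3*m² - 3*m*(-3 - m))
H(120) - 1*46024 = (426 + 9*120) - 1*46024 = (426 + 1080) - 46024 = 1506 - 46024 = -44518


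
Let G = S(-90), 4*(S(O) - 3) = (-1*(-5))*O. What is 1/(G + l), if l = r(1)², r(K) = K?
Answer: -2/217 ≈ -0.0092166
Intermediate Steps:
l = 1 (l = 1² = 1)
S(O) = 3 + 5*O/4 (S(O) = 3 + ((-1*(-5))*O)/4 = 3 + (5*O)/4 = 3 + 5*O/4)
G = -219/2 (G = 3 + (5/4)*(-90) = 3 - 225/2 = -219/2 ≈ -109.50)
1/(G + l) = 1/(-219/2 + 1) = 1/(-217/2) = -2/217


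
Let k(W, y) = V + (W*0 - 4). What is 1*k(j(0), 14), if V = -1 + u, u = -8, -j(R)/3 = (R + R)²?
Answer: -13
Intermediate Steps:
j(R) = -12*R² (j(R) = -3*(R + R)² = -3*4*R² = -12*R²)
V = -9 (V = -1 - 8 = -9)
k(W, y) = -13 (k(W, y) = -9 + (W*0 - 4) = -9 + (0 - 4) = -9 - 4 = -13)
1*k(j(0), 14) = 1*(-13) = -13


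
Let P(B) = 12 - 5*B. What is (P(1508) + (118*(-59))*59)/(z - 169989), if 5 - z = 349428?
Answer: 209143/259706 ≈ 0.80531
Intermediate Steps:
z = -349423 (z = 5 - 1*349428 = 5 - 349428 = -349423)
(P(1508) + (118*(-59))*59)/(z - 169989) = ((12 - 5*1508) + (118*(-59))*59)/(-349423 - 169989) = ((12 - 7540) - 6962*59)/(-519412) = (-7528 - 410758)*(-1/519412) = -418286*(-1/519412) = 209143/259706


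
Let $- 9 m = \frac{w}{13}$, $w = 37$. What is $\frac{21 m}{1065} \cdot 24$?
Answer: $- \frac{2072}{13845} \approx -0.14966$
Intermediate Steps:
$m = - \frac{37}{117}$ ($m = - \frac{37 \cdot \frac{1}{13}}{9} = \left(- \frac{1}{9}\right) \frac{37}{13} = - \frac{37}{117} \approx -0.31624$)
$\frac{21 m}{1065} \cdot 24 = \frac{21 \left(- \frac{37}{117}\right)}{1065} \cdot 24 = \left(- \frac{259}{39}\right) \frac{1}{1065} \cdot 24 = \left(- \frac{259}{41535}\right) 24 = - \frac{2072}{13845}$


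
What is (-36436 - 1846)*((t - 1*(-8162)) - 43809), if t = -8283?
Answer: 1681728260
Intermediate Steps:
(-36436 - 1846)*((t - 1*(-8162)) - 43809) = (-36436 - 1846)*((-8283 - 1*(-8162)) - 43809) = -38282*((-8283 + 8162) - 43809) = -38282*(-121 - 43809) = -38282*(-43930) = 1681728260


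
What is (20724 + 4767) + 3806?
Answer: 29297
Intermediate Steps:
(20724 + 4767) + 3806 = 25491 + 3806 = 29297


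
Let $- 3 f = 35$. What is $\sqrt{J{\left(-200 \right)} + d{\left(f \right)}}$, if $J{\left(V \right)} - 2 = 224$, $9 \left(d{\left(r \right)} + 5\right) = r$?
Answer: $\frac{2 \sqrt{4449}}{9} \approx 14.822$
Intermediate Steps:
$f = - \frac{35}{3}$ ($f = \left(- \frac{1}{3}\right) 35 = - \frac{35}{3} \approx -11.667$)
$d{\left(r \right)} = -5 + \frac{r}{9}$
$J{\left(V \right)} = 226$ ($J{\left(V \right)} = 2 + 224 = 226$)
$\sqrt{J{\left(-200 \right)} + d{\left(f \right)}} = \sqrt{226 + \left(-5 + \frac{1}{9} \left(- \frac{35}{3}\right)\right)} = \sqrt{226 - \frac{170}{27}} = \sqrt{\frac{5932}{27}} = \frac{2 \sqrt{4449}}{9}$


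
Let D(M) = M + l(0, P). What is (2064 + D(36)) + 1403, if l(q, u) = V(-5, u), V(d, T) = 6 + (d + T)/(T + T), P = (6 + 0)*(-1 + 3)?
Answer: 84223/24 ≈ 3509.3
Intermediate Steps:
P = 12 (P = 6*2 = 12)
V(d, T) = 6 + (T + d)/(2*T) (V(d, T) = 6 + (T + d)/((2*T)) = 6 + (T + d)*(1/(2*T)) = 6 + (T + d)/(2*T))
l(q, u) = (-5 + 13*u)/(2*u)
D(M) = 151/24 + M (D(M) = M + (1/2)*(-5 + 13*12)/12 = M + (1/2)*(1/12)*(-5 + 156) = M + (1/2)*(1/12)*151 = M + 151/24 = 151/24 + M)
(2064 + D(36)) + 1403 = (2064 + (151/24 + 36)) + 1403 = (2064 + 1015/24) + 1403 = 50551/24 + 1403 = 84223/24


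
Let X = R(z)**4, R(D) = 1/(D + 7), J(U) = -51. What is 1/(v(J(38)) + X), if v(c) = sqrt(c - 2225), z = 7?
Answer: 38416/3358895891457 - 2951578112*I*sqrt(569)/3358895891457 ≈ 1.1437e-8 - 0.020961*I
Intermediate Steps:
R(D) = 1/(7 + D)
v(c) = sqrt(-2225 + c)
X = 1/38416 (X = (1/(7 + 7))**4 = (1/14)**4 = 1/38416 ≈ 2.6031e-5)
1/(v(J(38)) + X) = 1/(sqrt(-2225 - 51) + 1/38416) = 1/(sqrt(-2276) + 1/38416) = 1/(2*I*sqrt(569) + 1/38416) = 1/(1/38416 + 2*I*sqrt(569))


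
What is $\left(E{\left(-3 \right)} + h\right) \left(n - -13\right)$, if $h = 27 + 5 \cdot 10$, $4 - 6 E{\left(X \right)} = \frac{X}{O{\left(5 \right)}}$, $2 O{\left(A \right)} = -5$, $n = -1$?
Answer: $\frac{4648}{5} \approx 929.6$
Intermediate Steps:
$O{\left(A \right)} = - \frac{5}{2}$ ($O{\left(A \right)} = \frac{1}{2} \left(-5\right) = - \frac{5}{2}$)
$E{\left(X \right)} = \frac{2}{3} + \frac{X}{15}$ ($E{\left(X \right)} = \frac{2}{3} - \frac{X \frac{1}{- \frac{5}{2}}}{6} = \frac{2}{3} - \frac{X \left(- \frac{2}{5}\right)}{6} = \frac{2}{3} - \frac{\left(- \frac{2}{5}\right) X}{6} = \frac{2}{3} + \frac{X}{15}$)
$h = 77$ ($h = 27 + 50 = 77$)
$\left(E{\left(-3 \right)} + h\right) \left(n - -13\right) = \left(\left(\frac{2}{3} + \frac{1}{15} \left(-3\right)\right) + 77\right) \left(-1 - -13\right) = \left(\left(\frac{2}{3} - \frac{1}{5}\right) + 77\right) \left(-1 + 13\right) = \left(\frac{7}{15} + 77\right) 12 = \frac{1162}{15} \cdot 12 = \frac{4648}{5}$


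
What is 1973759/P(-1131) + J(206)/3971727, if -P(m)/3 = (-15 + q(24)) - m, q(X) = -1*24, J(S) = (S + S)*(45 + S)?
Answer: -870988126009/1445708628 ≈ -602.46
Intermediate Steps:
J(S) = 2*S*(45 + S) (J(S) = (2*S)*(45 + S) = 2*S*(45 + S))
q(X) = -24
P(m) = 117 + 3*m (P(m) = -3*((-15 - 24) - m) = -3*(-39 - m) = 117 + 3*m)
1973759/P(-1131) + J(206)/3971727 = 1973759/(117 + 3*(-1131)) + (2*206*(45 + 206))/3971727 = 1973759/(117 - 3393) + (2*206*251)*(1/3971727) = 1973759/(-3276) + 103412*(1/3971727) = 1973759*(-1/3276) + 103412/3971727 = -1973759/3276 + 103412/3971727 = -870988126009/1445708628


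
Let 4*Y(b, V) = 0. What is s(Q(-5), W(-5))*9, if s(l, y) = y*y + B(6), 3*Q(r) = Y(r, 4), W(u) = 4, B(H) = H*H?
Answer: 468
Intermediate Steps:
B(H) = H**2
Y(b, V) = 0 (Y(b, V) = (1/4)*0 = 0)
Q(r) = 0 (Q(r) = (1/3)*0 = 0)
s(l, y) = 36 + y**2 (s(l, y) = y*y + 6**2 = y**2 + 36 = 36 + y**2)
s(Q(-5), W(-5))*9 = (36 + 4**2)*9 = (36 + 16)*9 = 52*9 = 468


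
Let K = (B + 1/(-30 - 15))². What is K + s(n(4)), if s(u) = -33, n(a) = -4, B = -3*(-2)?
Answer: 5536/2025 ≈ 2.7338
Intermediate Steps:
B = 6
K = 72361/2025 (K = (6 + 1/(-30 - 15))² = (6 + 1/(-45))² = (6 - 1/45)² = (269/45)² = 72361/2025 ≈ 35.734)
K + s(n(4)) = 72361/2025 - 33 = 5536/2025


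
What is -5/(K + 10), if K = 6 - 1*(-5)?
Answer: -5/21 ≈ -0.23810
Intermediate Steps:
K = 11 (K = 6 + 5 = 11)
-5/(K + 10) = -5/(11 + 10) = -5/21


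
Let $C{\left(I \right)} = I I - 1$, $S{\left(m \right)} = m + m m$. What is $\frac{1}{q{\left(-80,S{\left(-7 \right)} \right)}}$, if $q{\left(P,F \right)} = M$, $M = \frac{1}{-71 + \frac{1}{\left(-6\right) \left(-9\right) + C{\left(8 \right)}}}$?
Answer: $- \frac{8306}{117} \approx -70.991$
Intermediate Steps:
$S{\left(m \right)} = m + m^{2}$
$C{\left(I \right)} = -1 + I^{2}$ ($C{\left(I \right)} = I^{2} - 1 = -1 + I^{2}$)
$M = - \frac{117}{8306}$ ($M = \frac{1}{-71 + \frac{1}{\left(-6\right) \left(-9\right) - \left(1 - 8^{2}\right)}} = \frac{1}{-71 + \frac{1}{54 + \left(-1 + 64\right)}} = \frac{1}{-71 + \frac{1}{54 + 63}} = \frac{1}{-71 + \frac{1}{117}} = \frac{1}{- \frac{8306}{117}} = - \frac{117}{8306} \approx -0.014086$)
$q{\left(P,F \right)} = - \frac{117}{8306}$
$\frac{1}{q{\left(-80,S{\left(-7 \right)} \right)}} = \frac{1}{- \frac{117}{8306}} = - \frac{8306}{117}$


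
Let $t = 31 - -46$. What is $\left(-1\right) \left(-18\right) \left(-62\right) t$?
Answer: $-85932$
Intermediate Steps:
$t = 77$ ($t = 31 + 46 = 77$)
$\left(-1\right) \left(-18\right) \left(-62\right) t = \left(-1\right) \left(-18\right) \left(-62\right) 77 = 18 \left(-62\right) 77 = \left(-1116\right) 77 = -85932$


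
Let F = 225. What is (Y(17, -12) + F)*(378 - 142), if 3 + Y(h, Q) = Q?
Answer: 49560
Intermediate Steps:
Y(h, Q) = -3 + Q
(Y(17, -12) + F)*(378 - 142) = ((-3 - 12) + 225)*(378 - 142) = (-15 + 225)*236 = 210*236 = 49560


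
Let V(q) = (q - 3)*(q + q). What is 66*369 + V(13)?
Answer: 24614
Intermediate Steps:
V(q) = 2*q*(-3 + q) (V(q) = (-3 + q)*(2*q) = 2*q*(-3 + q))
66*369 + V(13) = 66*369 + 2*13*(-3 + 13) = 24354 + 2*13*10 = 24354 + 260 = 24614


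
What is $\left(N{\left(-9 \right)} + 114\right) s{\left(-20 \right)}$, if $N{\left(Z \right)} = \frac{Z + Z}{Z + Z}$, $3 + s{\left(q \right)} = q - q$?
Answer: $-345$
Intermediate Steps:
$s{\left(q \right)} = -3$ ($s{\left(q \right)} = -3 + \left(q - q\right) = -3 + 0 = -3$)
$N{\left(Z \right)} = 1$ ($N{\left(Z \right)} = \frac{2 Z}{2 Z} = 2 Z \frac{1}{2 Z} = 1$)
$\left(N{\left(-9 \right)} + 114\right) s{\left(-20 \right)} = \left(1 + 114\right) \left(-3\right) = 115 \left(-3\right) = -345$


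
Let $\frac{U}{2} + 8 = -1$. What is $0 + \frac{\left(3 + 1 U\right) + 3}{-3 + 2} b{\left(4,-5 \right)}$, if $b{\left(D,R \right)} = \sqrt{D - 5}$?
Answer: $12 i \approx 12.0 i$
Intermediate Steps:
$U = -18$ ($U = -16 + 2 \left(-1\right) = -16 - 2 = -18$)
$b{\left(D,R \right)} = \sqrt{-5 + D}$
$0 + \frac{\left(3 + 1 U\right) + 3}{-3 + 2} b{\left(4,-5 \right)} = 0 + \frac{\left(3 + 1 \left(-18\right)\right) + 3}{-3 + 2} \sqrt{-5 + 4} = 0 + \frac{\left(3 - 18\right) + 3}{-1} \sqrt{-1} = 0 + \left(-15 + 3\right) \left(-1\right) i = 0 + \left(-12\right) \left(-1\right) i = 0 + 12 i = 12 i$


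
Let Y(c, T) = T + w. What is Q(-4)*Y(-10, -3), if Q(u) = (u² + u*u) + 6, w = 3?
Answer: 0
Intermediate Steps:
Y(c, T) = 3 + T (Y(c, T) = T + 3 = 3 + T)
Q(u) = 6 + 2*u² (Q(u) = (u² + u²) + 6 = 2*u² + 6 = 6 + 2*u²)
Q(-4)*Y(-10, -3) = (6 + 2*(-4)²)*(3 - 3) = (6 + 2*16)*0 = (6 + 32)*0 = 38*0 = 0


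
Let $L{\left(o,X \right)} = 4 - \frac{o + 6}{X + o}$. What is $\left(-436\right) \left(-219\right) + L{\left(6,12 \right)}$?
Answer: $\frac{286462}{3} \approx 95487.0$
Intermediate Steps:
$L{\left(o,X \right)} = 4 - \frac{6 + o}{X + o}$
$\left(-436\right) \left(-219\right) + L{\left(6,12 \right)} = \left(-436\right) \left(-219\right) + \frac{-6 + 3 \cdot 6 + 4 \cdot 12}{12 + 6} = 95484 + \frac{-6 + 18 + 48}{18} = 95484 + \frac{1}{18} \cdot 60 = 95484 + \frac{10}{3} = \frac{286462}{3}$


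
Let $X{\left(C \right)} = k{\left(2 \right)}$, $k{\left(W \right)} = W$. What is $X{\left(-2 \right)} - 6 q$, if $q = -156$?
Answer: $938$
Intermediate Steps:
$X{\left(C \right)} = 2$
$X{\left(-2 \right)} - 6 q = 2 - -936 = 2 + 936 = 938$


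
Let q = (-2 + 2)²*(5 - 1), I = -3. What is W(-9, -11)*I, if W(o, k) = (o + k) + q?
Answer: 60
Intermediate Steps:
q = 0 (q = 0²*4 = 0*4 = 0)
W(o, k) = k + o (W(o, k) = (o + k) + 0 = (k + o) + 0 = k + o)
W(-9, -11)*I = (-11 - 9)*(-3) = -20*(-3) = 60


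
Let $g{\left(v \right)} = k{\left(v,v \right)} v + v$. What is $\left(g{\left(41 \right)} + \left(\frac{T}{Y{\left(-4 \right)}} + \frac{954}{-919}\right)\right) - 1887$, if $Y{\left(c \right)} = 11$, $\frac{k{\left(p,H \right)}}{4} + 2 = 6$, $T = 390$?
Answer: $- \frac{11681794}{10109} \approx -1155.6$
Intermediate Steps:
$k{\left(p,H \right)} = 16$ ($k{\left(p,H \right)} = -8 + 4 \cdot 6 = -8 + 24 = 16$)
$g{\left(v \right)} = 17 v$ ($g{\left(v \right)} = 16 v + v = 17 v$)
$\left(g{\left(41 \right)} + \left(\frac{T}{Y{\left(-4 \right)}} + \frac{954}{-919}\right)\right) - 1887 = \left(17 \cdot 41 + \left(\frac{390}{11} + \frac{954}{-919}\right)\right) - 1887 = \left(697 + \left(390 \cdot \frac{1}{11} + 954 \left(- \frac{1}{919}\right)\right)\right) - 1887 = \left(697 + \left(\frac{390}{11} - \frac{954}{919}\right)\right) - 1887 = \left(697 + \frac{347916}{10109}\right) - 1887 = \frac{7393889}{10109} - 1887 = - \frac{11681794}{10109}$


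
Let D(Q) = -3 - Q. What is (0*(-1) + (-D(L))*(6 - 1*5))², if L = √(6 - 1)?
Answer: (3 + √5)² ≈ 27.416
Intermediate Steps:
L = √5 ≈ 2.2361
(0*(-1) + (-D(L))*(6 - 1*5))² = (0*(-1) + (-(-3 - √5))*(6 - 1*5))² = (0 + (3 + √5)*(6 - 5))² = (0 + (3 + √5)*1)² = (0 + (3 + √5))² = (3 + √5)²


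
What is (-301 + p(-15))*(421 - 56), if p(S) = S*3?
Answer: -126290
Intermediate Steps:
p(S) = 3*S
(-301 + p(-15))*(421 - 56) = (-301 + 3*(-15))*(421 - 56) = (-301 - 45)*365 = -346*365 = -126290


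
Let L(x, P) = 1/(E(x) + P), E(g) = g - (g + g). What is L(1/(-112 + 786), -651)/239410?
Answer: -337/52523561375 ≈ -6.4162e-9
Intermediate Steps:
E(g) = -g (E(g) = g - 2*g = -g)
L(x, P) = 1/(P - x) (L(x, P) = 1/(-x + P) = 1/(P - x))
L(1/(-112 + 786), -651)/239410 = 1/(-651 - 1/(-112 + 786)*239410) = (1/239410)/(-651 - 1/674) = (1/239410)/(-438775/674) = -674/438775*1/239410 = -337/52523561375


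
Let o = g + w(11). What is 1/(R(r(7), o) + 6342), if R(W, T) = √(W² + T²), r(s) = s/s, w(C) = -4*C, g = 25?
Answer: 3171/20110301 - √362/40220602 ≈ 0.00015721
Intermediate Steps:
r(s) = 1
o = -19 (o = 25 - 4*11 = 25 - 44 = -19)
R(W, T) = √(T² + W²)
1/(R(r(7), o) + 6342) = 1/(√((-19)² + 1²) + 6342) = 1/(√(361 + 1) + 6342) = 1/(√362 + 6342) = 1/(6342 + √362)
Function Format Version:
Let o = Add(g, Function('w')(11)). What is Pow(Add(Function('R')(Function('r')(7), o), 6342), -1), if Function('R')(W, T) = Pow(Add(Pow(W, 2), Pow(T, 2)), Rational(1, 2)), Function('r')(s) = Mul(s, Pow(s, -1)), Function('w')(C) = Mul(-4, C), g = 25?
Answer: Add(Rational(3171, 20110301), Mul(Rational(-1, 40220602), Pow(362, Rational(1, 2)))) ≈ 0.00015721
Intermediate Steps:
Function('r')(s) = 1
o = -19 (o = Add(25, Mul(-4, 11)) = Add(25, -44) = -19)
Function('R')(W, T) = Pow(Add(Pow(T, 2), Pow(W, 2)), Rational(1, 2))
Pow(Add(Function('R')(Function('r')(7), o), 6342), -1) = Pow(Add(Pow(Add(Pow(-19, 2), Pow(1, 2)), Rational(1, 2)), 6342), -1) = Pow(Add(Pow(Add(361, 1), Rational(1, 2)), 6342), -1) = Pow(Add(Pow(362, Rational(1, 2)), 6342), -1) = Pow(Add(6342, Pow(362, Rational(1, 2))), -1)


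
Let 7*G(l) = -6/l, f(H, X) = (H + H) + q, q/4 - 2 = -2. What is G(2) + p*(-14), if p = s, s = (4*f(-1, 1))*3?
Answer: 2349/7 ≈ 335.57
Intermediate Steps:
q = 0 (q = 8 + 4*(-2) = 8 - 8 = 0)
f(H, X) = 2*H (f(H, X) = (H + H) + 0 = 2*H + 0 = 2*H)
G(l) = -6/(7*l) (G(l) = (-6/l)/7 = -6/(7*l))
s = -24 (s = (4*(2*(-1)))*3 = (4*(-2))*3 = -8*3 = -24)
p = -24
G(2) + p*(-14) = -6/7/2 - 24*(-14) = -6/7*½ + 336 = -3/7 + 336 = 2349/7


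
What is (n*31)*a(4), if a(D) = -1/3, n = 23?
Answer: -713/3 ≈ -237.67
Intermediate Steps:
a(D) = -1/3 (a(D) = -1*1/3 = -1/3)
(n*31)*a(4) = (23*31)*(-1/3) = 713*(-1/3) = -713/3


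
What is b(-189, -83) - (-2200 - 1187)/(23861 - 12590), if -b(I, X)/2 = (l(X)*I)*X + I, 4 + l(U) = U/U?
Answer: 355037629/3757 ≈ 94500.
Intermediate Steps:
l(U) = -3 (l(U) = -4 + U/U = -4 + 1 = -3)
b(I, X) = -2*I + 6*I*X (b(I, X) = -2*((-3*I)*X + I) = -2*(-3*I*X + I) = -2*(I - 3*I*X) = -2*I + 6*I*X)
b(-189, -83) - (-2200 - 1187)/(23861 - 12590) = 2*(-189)*(-1 + 3*(-83)) - (-2200 - 1187)/(23861 - 12590) = 2*(-189)*(-1 - 249) - (-3387)/11271 = 2*(-189)*(-250) - (-3387)/11271 = 94500 - 1*(-1129/3757) = 94500 + 1129/3757 = 355037629/3757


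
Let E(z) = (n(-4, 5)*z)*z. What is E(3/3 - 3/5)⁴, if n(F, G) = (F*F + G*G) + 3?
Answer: 959512576/390625 ≈ 2456.4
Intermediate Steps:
n(F, G) = 3 + F² + G² (n(F, G) = (F² + G²) + 3 = 3 + F² + G²)
E(z) = 44*z² (E(z) = ((3 + (-4)² + 5²)*z)*z = ((3 + 16 + 25)*z)*z = (44*z)*z = 44*z²)
E(3/3 - 3/5)⁴ = (44*(3/3 - 3/5)²)⁴ = (44*(3*(⅓) - 3*⅕)²)⁴ = (44*(1 - ⅗)²)⁴ = (44*(⅖)²)⁴ = (44*(4/25))⁴ = (176/25)⁴ = 959512576/390625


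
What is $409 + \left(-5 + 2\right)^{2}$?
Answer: $418$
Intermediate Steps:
$409 + \left(-5 + 2\right)^{2} = 409 + \left(-3\right)^{2} = 409 + 9 = 418$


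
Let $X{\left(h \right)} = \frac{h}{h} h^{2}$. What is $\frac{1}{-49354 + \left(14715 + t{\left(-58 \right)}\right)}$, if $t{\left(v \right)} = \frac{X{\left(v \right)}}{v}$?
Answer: $- \frac{1}{34697} \approx -2.8821 \cdot 10^{-5}$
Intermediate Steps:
$X{\left(h \right)} = h^{2}$ ($X{\left(h \right)} = 1 h^{2} = h^{2}$)
$t{\left(v \right)} = v$ ($t{\left(v \right)} = \frac{v^{2}}{v} = v$)
$\frac{1}{-49354 + \left(14715 + t{\left(-58 \right)}\right)} = \frac{1}{-49354 + \left(14715 - 58\right)} = \frac{1}{-49354 + 14657} = \frac{1}{-34697} = - \frac{1}{34697}$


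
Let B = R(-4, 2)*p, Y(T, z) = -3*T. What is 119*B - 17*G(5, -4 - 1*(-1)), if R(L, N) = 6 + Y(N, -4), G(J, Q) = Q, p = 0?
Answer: 51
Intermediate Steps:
R(L, N) = 6 - 3*N
B = 0 (B = (6 - 3*2)*0 = (6 - 6)*0 = 0*0 = 0)
119*B - 17*G(5, -4 - 1*(-1)) = 119*0 - 17*(-4 - 1*(-1)) = 0 - 17*(-4 + 1) = 0 - 17*(-3) = 0 + 51 = 51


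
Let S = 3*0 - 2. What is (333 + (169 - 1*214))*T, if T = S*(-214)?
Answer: 123264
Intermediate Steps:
S = -2 (S = 0 - 2 = -2)
T = 428 (T = -2*(-214) = 428)
(333 + (169 - 1*214))*T = (333 + (169 - 1*214))*428 = (333 + (169 - 214))*428 = (333 - 45)*428 = 288*428 = 123264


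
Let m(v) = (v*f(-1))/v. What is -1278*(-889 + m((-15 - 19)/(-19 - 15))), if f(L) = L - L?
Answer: 1136142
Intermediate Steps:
f(L) = 0
m(v) = 0 (m(v) = (v*0)/v = 0/v = 0)
-1278*(-889 + m((-15 - 19)/(-19 - 15))) = -1278*(-889 + 0) = -1278*(-889) = 1136142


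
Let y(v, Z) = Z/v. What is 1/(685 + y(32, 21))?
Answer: 32/21941 ≈ 0.0014585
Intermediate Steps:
1/(685 + y(32, 21)) = 1/(685 + 21/32) = 1/(21941/32) = 32/21941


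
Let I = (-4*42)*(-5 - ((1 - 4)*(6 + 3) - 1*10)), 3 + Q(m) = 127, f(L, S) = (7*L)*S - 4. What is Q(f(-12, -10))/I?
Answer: -31/1344 ≈ -0.023065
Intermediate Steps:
f(L, S) = -4 + 7*L*S (f(L, S) = 7*L*S - 4 = -4 + 7*L*S)
Q(m) = 124 (Q(m) = -3 + 127 = 124)
I = -5376 (I = -168*(-5 - (-3*9 - 10)) = -168*(-5 - (-27 - 10)) = -168*(-5 - 1*(-37)) = -168*(-5 + 37) = -168*32 = -5376)
Q(f(-12, -10))/I = 124/(-5376) = 124*(-1/5376) = -31/1344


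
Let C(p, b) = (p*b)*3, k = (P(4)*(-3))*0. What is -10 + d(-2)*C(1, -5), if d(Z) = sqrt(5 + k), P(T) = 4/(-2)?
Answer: -10 - 15*sqrt(5) ≈ -43.541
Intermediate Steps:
P(T) = -2 (P(T) = 4*(-1/2) = -2)
k = 0 (k = -2*(-3)*0 = 6*0 = 0)
C(p, b) = 3*b*p (C(p, b) = (b*p)*3 = 3*b*p)
d(Z) = sqrt(5) (d(Z) = sqrt(5 + 0) = sqrt(5))
-10 + d(-2)*C(1, -5) = -10 + sqrt(5)*(3*(-5)*1) = -10 + sqrt(5)*(-15) = -10 - 15*sqrt(5)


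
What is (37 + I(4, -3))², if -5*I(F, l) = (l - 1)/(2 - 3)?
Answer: 32761/25 ≈ 1310.4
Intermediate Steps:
I(F, l) = -⅕ + l/5 (I(F, l) = -(l - 1)/(5*(2 - 3)) = -(-1 + l)/(5*(-1)) = -(-1 + l)*(-1)/5 = -(1 - l)/5 = -⅕ + l/5)
(37 + I(4, -3))² = (37 + (-⅕ + (⅕)*(-3)))² = (37 + (-⅕ - ⅗))² = (37 - ⅘)² = (181/5)² = 32761/25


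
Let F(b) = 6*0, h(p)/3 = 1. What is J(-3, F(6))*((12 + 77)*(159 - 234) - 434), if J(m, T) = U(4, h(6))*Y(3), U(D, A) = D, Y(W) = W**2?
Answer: -255924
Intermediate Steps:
h(p) = 3 (h(p) = 3*1 = 3)
F(b) = 0
J(m, T) = 36 (J(m, T) = 4*3**2 = 4*9 = 36)
J(-3, F(6))*((12 + 77)*(159 - 234) - 434) = 36*((12 + 77)*(159 - 234) - 434) = 36*(89*(-75) - 434) = 36*(-6675 - 434) = 36*(-7109) = -255924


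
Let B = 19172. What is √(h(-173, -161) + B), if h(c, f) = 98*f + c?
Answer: √3221 ≈ 56.754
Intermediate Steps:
h(c, f) = c + 98*f
√(h(-173, -161) + B) = √((-173 + 98*(-161)) + 19172) = √((-173 - 15778) + 19172) = √(-15951 + 19172) = √3221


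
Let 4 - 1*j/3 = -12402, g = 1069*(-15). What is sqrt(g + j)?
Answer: sqrt(21183) ≈ 145.54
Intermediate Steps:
g = -16035
j = 37218 (j = 12 - 3*(-12402) = 12 + 37206 = 37218)
sqrt(g + j) = sqrt(-16035 + 37218) = sqrt(21183)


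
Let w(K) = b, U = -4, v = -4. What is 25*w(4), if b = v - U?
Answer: 0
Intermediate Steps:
b = 0 (b = -4 - 1*(-4) = -4 + 4 = 0)
w(K) = 0
25*w(4) = 25*0 = 0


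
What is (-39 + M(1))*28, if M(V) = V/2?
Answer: -1078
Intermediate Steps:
M(V) = V/2 (M(V) = V*(½) = V/2)
(-39 + M(1))*28 = (-39 + (½)*1)*28 = (-39 + ½)*28 = -77/2*28 = -1078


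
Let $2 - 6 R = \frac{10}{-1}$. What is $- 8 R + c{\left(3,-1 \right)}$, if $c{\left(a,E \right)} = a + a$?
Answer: $-10$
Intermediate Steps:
$c{\left(a,E \right)} = 2 a$
$R = 2$ ($R = \frac{1}{3} - \frac{10 \frac{1}{-1}}{6} = \frac{1}{3} - \frac{10 \left(-1\right)}{6} = \frac{1}{3} - - \frac{5}{3} = \frac{1}{3} + \frac{5}{3} = 2$)
$- 8 R + c{\left(3,-1 \right)} = \left(-8\right) 2 + 2 \cdot 3 = -16 + 6 = -10$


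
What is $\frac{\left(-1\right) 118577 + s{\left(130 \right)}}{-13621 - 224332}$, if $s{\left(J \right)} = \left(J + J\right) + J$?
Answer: $\frac{118187}{237953} \approx 0.49668$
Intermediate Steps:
$s{\left(J \right)} = 3 J$ ($s{\left(J \right)} = 2 J + J = 3 J$)
$\frac{\left(-1\right) 118577 + s{\left(130 \right)}}{-13621 - 224332} = \frac{\left(-1\right) 118577 + 3 \cdot 130}{-13621 - 224332} = \frac{-118577 + 390}{-237953} = \left(-118187\right) \left(- \frac{1}{237953}\right) = \frac{118187}{237953}$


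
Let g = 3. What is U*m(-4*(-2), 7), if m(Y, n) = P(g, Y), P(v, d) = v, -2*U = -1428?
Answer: 2142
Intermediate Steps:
U = 714 (U = -½*(-1428) = 714)
m(Y, n) = 3
U*m(-4*(-2), 7) = 714*3 = 2142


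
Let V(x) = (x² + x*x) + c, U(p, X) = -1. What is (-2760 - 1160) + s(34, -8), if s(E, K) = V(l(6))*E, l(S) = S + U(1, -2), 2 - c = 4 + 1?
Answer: -2322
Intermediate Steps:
c = -3 (c = 2 - (4 + 1) = 2 - 1*5 = 2 - 5 = -3)
l(S) = -1 + S (l(S) = S - 1 = -1 + S)
V(x) = -3 + 2*x² (V(x) = (x² + x*x) - 3 = (x² + x²) - 3 = 2*x² - 3 = -3 + 2*x²)
s(E, K) = 47*E (s(E, K) = (-3 + 2*(-1 + 6)²)*E = (-3 + 2*5²)*E = (-3 + 2*25)*E = (-3 + 50)*E = 47*E)
(-2760 - 1160) + s(34, -8) = (-2760 - 1160) + 47*34 = -3920 + 1598 = -2322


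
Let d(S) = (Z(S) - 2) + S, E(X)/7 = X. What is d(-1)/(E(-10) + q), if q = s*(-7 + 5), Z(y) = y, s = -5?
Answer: 1/15 ≈ 0.066667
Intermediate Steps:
E(X) = 7*X
q = 10 (q = -5*(-7 + 5) = -5*(-2) = 10)
d(S) = -2 + 2*S (d(S) = (S - 2) + S = (-2 + S) + S = -2 + 2*S)
d(-1)/(E(-10) + q) = (-2 + 2*(-1))/(7*(-10) + 10) = (-2 - 2)/(-70 + 10) = -4/(-60) = -4*(-1/60) = 1/15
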